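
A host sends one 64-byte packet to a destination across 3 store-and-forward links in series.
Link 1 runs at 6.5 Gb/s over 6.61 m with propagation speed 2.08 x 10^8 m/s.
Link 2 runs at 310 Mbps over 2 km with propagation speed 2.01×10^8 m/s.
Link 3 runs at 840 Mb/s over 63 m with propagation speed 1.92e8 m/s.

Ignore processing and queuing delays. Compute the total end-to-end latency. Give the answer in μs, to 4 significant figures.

12.65 μs

L = 64 × 8 = 512 bits.
Transmission delays (L/R per hop): 0.0787692, 1.65161, 0.609524 μs; sum = 2.33991 μs.
Propagation delays (d/s per hop): 0.0317788, 9.95025, 0.328125 μs; sum = 10.3102 μs.
End-to-end = 12.65 μs.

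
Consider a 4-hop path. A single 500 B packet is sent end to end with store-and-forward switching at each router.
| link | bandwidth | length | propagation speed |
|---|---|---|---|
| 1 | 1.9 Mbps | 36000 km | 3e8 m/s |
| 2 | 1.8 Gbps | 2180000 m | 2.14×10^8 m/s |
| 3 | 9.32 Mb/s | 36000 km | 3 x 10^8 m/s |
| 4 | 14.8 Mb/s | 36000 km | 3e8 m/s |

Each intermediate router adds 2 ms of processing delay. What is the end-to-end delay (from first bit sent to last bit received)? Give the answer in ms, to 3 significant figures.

L = 500 × 8 = 4000 bits.
Transmission delays (L/R per hop): 2.10526, 0.00222222, 0.429185, 0.27027 ms; sum = 2.80694 ms.
Propagation delays (d/s per hop): 120, 10.1869, 120, 120 ms; sum = 370.187 ms.
Processing at 3 router(s): 3 × 2 ms = 6 ms.
End-to-end = 379 ms.

379 ms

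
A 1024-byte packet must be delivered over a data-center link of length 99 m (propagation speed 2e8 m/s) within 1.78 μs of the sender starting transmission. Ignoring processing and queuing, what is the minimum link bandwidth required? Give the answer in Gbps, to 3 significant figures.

L = 8192 bits.
Propagation delay = 99 / 200000000 = 0.495 μs.
Transmission budget = 1.78 − 0.495 = 1.285 μs.
R ≥ L / t_tx = 8192 bits / 1.285e-06 s = 6.38 Gbps.

6.38 Gbps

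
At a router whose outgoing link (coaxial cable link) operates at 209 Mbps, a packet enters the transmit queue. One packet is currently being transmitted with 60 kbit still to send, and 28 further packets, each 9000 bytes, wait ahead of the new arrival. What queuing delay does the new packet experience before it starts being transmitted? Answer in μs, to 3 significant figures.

Each queued packet: L/R = 72000/209000000 = 344.498 μs.
28 queued → 9645.93 μs.
Plus remaining 60000 bits of current packet: 287.081 μs.
Queuing delay = 9930 μs.

9930 μs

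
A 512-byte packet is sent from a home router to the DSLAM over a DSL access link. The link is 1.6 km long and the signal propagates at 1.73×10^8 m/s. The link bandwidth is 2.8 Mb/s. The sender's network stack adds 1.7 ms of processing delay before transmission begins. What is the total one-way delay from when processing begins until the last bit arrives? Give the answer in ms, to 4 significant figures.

3.172 ms

L = 512 × 8 = 4096 bits.
Transmission delay = L/R = 4096 / 2800000 = 1.46286 ms.
Propagation delay = d/s = 1600 m / 173000000 m/s = 0.00924855 ms.
Plus processing delay 1.7 ms = 1.7 ms.
Total = 3.172 ms.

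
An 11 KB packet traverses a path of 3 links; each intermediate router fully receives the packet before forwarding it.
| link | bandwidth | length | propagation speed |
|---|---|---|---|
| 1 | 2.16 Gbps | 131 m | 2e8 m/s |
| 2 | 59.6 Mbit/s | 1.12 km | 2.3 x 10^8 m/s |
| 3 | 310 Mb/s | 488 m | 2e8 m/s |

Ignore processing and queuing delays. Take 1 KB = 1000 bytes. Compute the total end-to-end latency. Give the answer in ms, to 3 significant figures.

1.81 ms

L = 88000 bits.
Transmission delays (L/R per hop): 0.0407407, 1.47651, 0.283871 ms; sum = 1.80112 ms.
Propagation delays (d/s per hop): 0.000655, 0.00486957, 0.00244 ms; sum = 0.00796457 ms.
End-to-end = 1.81 ms.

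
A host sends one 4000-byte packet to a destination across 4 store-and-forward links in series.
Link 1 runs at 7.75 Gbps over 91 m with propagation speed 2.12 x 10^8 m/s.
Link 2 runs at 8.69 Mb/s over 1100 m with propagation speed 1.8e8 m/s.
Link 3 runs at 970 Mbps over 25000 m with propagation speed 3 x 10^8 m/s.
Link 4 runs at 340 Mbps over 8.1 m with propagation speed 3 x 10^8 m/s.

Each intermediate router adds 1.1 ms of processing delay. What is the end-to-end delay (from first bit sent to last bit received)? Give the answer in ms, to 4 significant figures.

L = 4000 × 8 = 32000 bits.
Transmission delays (L/R per hop): 0.00412903, 3.68239, 0.0329897, 0.0941176 ms; sum = 3.81363 ms.
Propagation delays (d/s per hop): 0.000429245, 0.00611111, 0.0833333, 2.7e-05 ms; sum = 0.0899007 ms.
Processing at 3 router(s): 3 × 1.1 ms = 3.3 ms.
End-to-end = 7.204 ms.

7.204 ms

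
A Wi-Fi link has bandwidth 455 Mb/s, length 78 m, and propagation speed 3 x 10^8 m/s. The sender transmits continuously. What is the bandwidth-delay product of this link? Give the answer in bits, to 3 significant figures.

Propagation delay = 78 / 300000000 = 2.6e-07 s.
BDP = R × t_prop = 455000000 × 2.6e-07 = 118.3 bits.

118 bits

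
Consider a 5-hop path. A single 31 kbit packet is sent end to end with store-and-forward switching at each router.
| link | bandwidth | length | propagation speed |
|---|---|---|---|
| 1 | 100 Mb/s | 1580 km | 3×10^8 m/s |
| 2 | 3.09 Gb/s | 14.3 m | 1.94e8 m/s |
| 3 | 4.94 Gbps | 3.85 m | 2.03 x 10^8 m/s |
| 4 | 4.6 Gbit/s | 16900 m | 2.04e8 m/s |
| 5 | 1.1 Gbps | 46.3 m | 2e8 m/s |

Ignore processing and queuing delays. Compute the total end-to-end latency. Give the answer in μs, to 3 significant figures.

L = 31000 bits.
Transmission delays (L/R per hop): 310, 10.0324, 6.2753, 6.73913, 28.1818 μs; sum = 361.229 μs.
Propagation delays (d/s per hop): 5266.67, 0.0737113, 0.0189655, 82.8431, 0.2315 μs; sum = 5349.83 μs.
End-to-end = 5710 μs.

5710 μs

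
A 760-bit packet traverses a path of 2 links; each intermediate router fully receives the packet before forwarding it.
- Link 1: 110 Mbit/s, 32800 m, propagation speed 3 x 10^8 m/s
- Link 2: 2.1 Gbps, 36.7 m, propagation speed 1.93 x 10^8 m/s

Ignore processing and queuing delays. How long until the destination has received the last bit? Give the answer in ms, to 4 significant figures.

Transmission delays (L/R per hop): 0.00690909, 0.000361905 ms; sum = 0.007271 ms.
Propagation delays (d/s per hop): 0.109333, 0.000190155 ms; sum = 0.109523 ms.
End-to-end = 0.1168 ms.

0.1168 ms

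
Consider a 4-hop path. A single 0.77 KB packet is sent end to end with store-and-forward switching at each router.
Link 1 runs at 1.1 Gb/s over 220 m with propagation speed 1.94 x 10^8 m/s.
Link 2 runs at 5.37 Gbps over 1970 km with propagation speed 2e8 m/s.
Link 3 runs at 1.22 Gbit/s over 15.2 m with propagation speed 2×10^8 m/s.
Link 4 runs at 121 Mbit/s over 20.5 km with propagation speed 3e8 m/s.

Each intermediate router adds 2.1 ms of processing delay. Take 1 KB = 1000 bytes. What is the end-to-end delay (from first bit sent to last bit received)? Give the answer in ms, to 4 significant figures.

L = 6160 bits.
Transmission delays (L/R per hop): 0.0056, 0.00114711, 0.00504918, 0.0509091 ms; sum = 0.0627054 ms.
Propagation delays (d/s per hop): 0.00113402, 9.85, 7.6e-05, 0.0683333 ms; sum = 9.91954 ms.
Processing at 3 router(s): 3 × 2.1 ms = 6.3 ms.
End-to-end = 16.28 ms.

16.28 ms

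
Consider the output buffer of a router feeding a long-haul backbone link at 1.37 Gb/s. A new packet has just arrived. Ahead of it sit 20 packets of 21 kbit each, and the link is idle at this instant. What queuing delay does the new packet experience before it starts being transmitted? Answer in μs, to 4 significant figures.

Each queued packet: L/R = 21000/1370000000 = 15.3285 μs.
20 queued → 306.569 μs.
Queuing delay = 306.6 μs.

306.6 μs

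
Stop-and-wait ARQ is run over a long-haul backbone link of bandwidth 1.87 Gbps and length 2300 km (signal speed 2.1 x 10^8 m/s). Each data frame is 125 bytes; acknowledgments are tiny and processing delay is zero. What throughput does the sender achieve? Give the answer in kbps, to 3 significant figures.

t_tx = L/R = 1000/1870000000 = 5.34759e-07 s.
t_prop = 2300000/210000000 = 0.0109524 s; RTT = 0.0219048 s.
Cycle = t_tx + RTT = 0.0219053 s.
Throughput = L / cycle = 1000 / 0.0219053 = 45.7 kbps.

45.7 kbps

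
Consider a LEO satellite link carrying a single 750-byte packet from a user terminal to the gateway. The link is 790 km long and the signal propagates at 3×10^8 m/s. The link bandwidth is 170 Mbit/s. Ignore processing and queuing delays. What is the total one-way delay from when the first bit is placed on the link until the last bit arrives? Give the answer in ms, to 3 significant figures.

2.67 ms

L = 750 × 8 = 6000 bits.
Transmission delay = L/R = 6000 / 170000000 = 0.0352941 ms.
Propagation delay = d/s = 790000 m / 300000000 m/s = 2.63333 ms.
Total = 2.67 ms.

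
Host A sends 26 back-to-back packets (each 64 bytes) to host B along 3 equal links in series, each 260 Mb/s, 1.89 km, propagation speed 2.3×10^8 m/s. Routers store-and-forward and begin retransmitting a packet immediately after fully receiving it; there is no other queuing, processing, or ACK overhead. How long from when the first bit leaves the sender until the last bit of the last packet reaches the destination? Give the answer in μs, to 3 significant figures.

79.8 μs

Per-hop transmission t_tx = L/R = 512/260000000 = 1.96923 μs.
Per-hop propagation t_prop = 1890/2.3e+08 = 8.21739 μs.
Pipeline fill: first packet needs 3·t_tx to clear all hops; remaining 25 packets each add one t_tx.
Total = (3+26-1)·t_tx + 3·t_prop = 28·1.96923 + 3·8.21739 = 79.8 μs.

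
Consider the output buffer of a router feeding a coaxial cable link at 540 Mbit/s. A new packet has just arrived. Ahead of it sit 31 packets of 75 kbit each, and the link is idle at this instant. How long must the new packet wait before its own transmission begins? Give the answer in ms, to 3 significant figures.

Each queued packet: L/R = 75000/540000000 = 0.138889 ms.
31 queued → 4.30556 ms.
Queuing delay = 4.31 ms.

4.31 ms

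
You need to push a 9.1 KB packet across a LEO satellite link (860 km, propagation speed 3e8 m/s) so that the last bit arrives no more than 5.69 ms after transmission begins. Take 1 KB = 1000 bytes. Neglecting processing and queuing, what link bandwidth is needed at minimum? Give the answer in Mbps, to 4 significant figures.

L = 72800 bits.
Propagation delay = 860000 / 300000000 = 2.86667 ms.
Transmission budget = 5.69 − 2.86667 = 2.82333 ms.
R ≥ L / t_tx = 72800 bits / 0.00282333 s = 25.79 Mbps.

25.79 Mbps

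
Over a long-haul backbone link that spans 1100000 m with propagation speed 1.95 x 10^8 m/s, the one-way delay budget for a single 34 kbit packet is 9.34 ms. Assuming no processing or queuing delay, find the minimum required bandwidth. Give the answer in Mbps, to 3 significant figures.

9.19 Mbps

Propagation delay = 1100000 / 195000000 = 5.64103 ms.
Transmission budget = 9.34 − 5.64103 = 3.69897 ms.
R ≥ L / t_tx = 34000 bits / 0.00369897 s = 9.19 Mbps.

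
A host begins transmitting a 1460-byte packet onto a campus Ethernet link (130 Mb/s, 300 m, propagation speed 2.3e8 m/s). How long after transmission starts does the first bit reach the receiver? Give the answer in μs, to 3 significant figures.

1.30 μs

First bit experiences only propagation delay: d/s = 300/2.3e+08 = 1.30 μs.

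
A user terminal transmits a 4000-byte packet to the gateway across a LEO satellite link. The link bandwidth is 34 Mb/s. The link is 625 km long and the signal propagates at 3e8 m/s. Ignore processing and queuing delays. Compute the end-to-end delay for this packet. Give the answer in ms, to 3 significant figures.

L = 4000 × 8 = 32000 bits.
Transmission delay = L/R = 32000 / 34000000 = 0.941176 ms.
Propagation delay = d/s = 625000 m / 300000000 m/s = 2.08333 ms.
Total = 3.02 ms.

3.02 ms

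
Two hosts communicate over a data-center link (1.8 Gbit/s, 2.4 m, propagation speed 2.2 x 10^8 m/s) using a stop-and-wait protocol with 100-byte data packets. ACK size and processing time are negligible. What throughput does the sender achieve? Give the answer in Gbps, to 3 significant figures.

1.72 Gbps

t_tx = L/R = 800/1800000000 = 4.44444e-07 s.
t_prop = 2.4/2.2e+08 = 1.09091e-08 s; RTT = 2.18182e-08 s.
Cycle = t_tx + RTT = 4.66263e-07 s.
Throughput = L / cycle = 800 / 4.66263e-07 = 1.72 Gbps.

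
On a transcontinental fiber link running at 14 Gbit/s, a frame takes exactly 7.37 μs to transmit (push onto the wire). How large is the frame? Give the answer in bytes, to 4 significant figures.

L = R × t_tx = 14000000000 b/s × 7.37e-06 s = 103180 bits.
In bytes: 103180 / 8 = 12900 bytes.

12900 bytes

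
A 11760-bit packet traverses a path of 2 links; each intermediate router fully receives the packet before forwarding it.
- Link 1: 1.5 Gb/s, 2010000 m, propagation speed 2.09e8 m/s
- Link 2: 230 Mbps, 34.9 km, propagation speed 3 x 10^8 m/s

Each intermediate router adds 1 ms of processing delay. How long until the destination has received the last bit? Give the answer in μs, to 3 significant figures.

10800 μs

Transmission delays (L/R per hop): 7.84, 51.1304 μs; sum = 58.9704 μs.
Propagation delays (d/s per hop): 9617.22, 116.333 μs; sum = 9733.56 μs.
Processing at 1 router(s): 1 × 1 ms = 1000 μs.
End-to-end = 10800 μs.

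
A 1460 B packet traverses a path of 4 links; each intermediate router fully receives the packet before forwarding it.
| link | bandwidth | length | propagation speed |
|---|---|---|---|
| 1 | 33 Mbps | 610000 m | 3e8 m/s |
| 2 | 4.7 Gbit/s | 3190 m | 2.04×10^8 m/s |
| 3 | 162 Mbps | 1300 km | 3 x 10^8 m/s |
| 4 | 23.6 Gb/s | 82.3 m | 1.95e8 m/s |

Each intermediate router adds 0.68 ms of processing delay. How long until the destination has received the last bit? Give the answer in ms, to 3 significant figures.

8.85 ms

L = 1460 × 8 = 11680 bits.
Transmission delays (L/R per hop): 0.353939, 0.00248511, 0.0720988, 0.000494915 ms; sum = 0.429018 ms.
Propagation delays (d/s per hop): 2.03333, 0.0156373, 4.33333, 0.000422051 ms; sum = 6.38273 ms.
Processing at 3 router(s): 3 × 0.68 ms = 2.04 ms.
End-to-end = 8.85 ms.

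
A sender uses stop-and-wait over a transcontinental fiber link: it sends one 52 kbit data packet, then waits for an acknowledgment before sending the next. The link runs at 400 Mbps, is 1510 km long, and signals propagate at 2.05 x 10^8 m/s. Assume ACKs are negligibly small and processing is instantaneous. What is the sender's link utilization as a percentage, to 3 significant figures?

0.875 %

t_tx = L/R = 52000/400000000 = 0.00013 s.
t_prop = 1510000/2.05e+08 = 0.00736585 s; RTT = 0.0147317 s.
Cycle = t_tx + RTT = 0.0148617 s.
Utilization = t_tx / cycle = 0.00013/0.0148617 = 0.875 %.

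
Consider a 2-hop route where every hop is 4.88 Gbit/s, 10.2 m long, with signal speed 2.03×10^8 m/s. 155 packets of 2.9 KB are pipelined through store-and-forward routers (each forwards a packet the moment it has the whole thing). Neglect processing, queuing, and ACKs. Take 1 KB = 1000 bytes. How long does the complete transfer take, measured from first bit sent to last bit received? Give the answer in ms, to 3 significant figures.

0.742 ms

Per-hop transmission t_tx = L/R = 23200/4880000000 = 0.0047541 ms.
Per-hop propagation t_prop = 10.2/2.03e+08 = 5.02463e-05 ms.
Pipeline fill: first packet needs 2·t_tx to clear all hops; remaining 154 packets each add one t_tx.
Total = (2+155-1)·t_tx + 2·t_prop = 156·0.0047541 + 2·5.02463e-05 = 0.742 ms.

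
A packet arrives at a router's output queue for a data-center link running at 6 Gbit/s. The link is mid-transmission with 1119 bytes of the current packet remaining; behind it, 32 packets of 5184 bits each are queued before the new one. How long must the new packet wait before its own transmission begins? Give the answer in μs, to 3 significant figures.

29.1 μs

Each queued packet: L/R = 5184/6000000000 = 0.864 μs.
32 queued → 27.648 μs.
Plus remaining 8952 bits of current packet: 1.492 μs.
Queuing delay = 29.1 μs.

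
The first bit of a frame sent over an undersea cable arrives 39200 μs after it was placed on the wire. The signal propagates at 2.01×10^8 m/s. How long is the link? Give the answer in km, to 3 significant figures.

d = s × t_prop = 2.01e+08 × 0.0392 = 7880 km.

7880 km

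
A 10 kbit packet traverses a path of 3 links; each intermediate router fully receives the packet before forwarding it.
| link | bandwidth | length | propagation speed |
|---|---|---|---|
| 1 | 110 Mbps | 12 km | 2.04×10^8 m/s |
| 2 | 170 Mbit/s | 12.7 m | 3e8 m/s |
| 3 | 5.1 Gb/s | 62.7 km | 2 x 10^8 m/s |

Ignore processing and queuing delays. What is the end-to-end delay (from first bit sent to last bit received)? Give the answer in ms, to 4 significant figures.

L = 10000 bits.
Transmission delays (L/R per hop): 0.0909091, 0.0588235, 0.00196078 ms; sum = 0.151693 ms.
Propagation delays (d/s per hop): 0.0588235, 4.23333e-05, 0.3135 ms; sum = 0.372366 ms.
End-to-end = 0.5241 ms.

0.5241 ms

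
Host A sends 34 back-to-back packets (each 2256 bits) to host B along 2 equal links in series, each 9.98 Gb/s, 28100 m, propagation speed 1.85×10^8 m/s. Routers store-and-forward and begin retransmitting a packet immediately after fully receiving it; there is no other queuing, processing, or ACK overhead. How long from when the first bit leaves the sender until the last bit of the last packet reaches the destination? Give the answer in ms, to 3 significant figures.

Per-hop transmission t_tx = L/R = 2256/9980000000 = 0.000226052 ms.
Per-hop propagation t_prop = 28100/185000000 = 0.151892 ms.
Pipeline fill: first packet needs 2·t_tx to clear all hops; remaining 33 packets each add one t_tx.
Total = (2+34-1)·t_tx + 2·t_prop = 35·0.000226052 + 2·0.151892 = 0.312 ms.

0.312 ms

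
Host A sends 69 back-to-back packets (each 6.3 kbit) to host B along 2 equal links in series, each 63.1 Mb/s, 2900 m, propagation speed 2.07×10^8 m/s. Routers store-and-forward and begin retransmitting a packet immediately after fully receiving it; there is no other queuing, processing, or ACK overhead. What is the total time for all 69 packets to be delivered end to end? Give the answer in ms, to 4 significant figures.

Per-hop transmission t_tx = L/R = 6300/63100000 = 0.0998415 ms.
Per-hop propagation t_prop = 2900/2.07e+08 = 0.0140097 ms.
Pipeline fill: first packet needs 2·t_tx to clear all hops; remaining 68 packets each add one t_tx.
Total = (2+69-1)·t_tx + 2·t_prop = 70·0.0998415 + 2·0.0140097 = 7.017 ms.

7.017 ms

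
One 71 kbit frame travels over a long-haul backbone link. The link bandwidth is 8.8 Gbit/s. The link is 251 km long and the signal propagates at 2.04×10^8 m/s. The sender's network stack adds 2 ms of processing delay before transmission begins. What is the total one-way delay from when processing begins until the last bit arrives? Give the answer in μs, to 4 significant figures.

L = 71000 bits.
Transmission delay = L/R = 71000 / 8800000000 = 8.06818 μs.
Propagation delay = d/s = 251000 m / 204000000 m/s = 1230.39 μs.
Plus processing delay 2 ms = 2000 μs.
Total = 3238 μs.

3238 μs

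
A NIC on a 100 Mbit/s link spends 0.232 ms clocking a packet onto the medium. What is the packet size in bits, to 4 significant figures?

L = R × t_tx = 100000000 b/s × 0.000232 s = 23200 bits.

23200 bits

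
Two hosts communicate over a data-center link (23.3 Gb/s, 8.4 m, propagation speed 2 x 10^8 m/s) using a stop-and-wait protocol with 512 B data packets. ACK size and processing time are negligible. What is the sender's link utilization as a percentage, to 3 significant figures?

67.7 %

t_tx = L/R = 4096/23300000000 = 1.75794e-07 s.
t_prop = 8.4/200000000 = 4.2e-08 s; RTT = 8.4e-08 s.
Cycle = t_tx + RTT = 2.59794e-07 s.
Utilization = t_tx / cycle = 1.75794e-07/2.59794e-07 = 67.7 %.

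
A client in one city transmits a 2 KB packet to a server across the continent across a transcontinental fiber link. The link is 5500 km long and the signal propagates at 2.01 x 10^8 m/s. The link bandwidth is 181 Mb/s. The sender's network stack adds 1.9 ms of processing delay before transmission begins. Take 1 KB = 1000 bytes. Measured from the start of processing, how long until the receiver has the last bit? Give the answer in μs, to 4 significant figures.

L = 16000 bits.
Transmission delay = L/R = 16000 / 181000000 = 88.3978 μs.
Propagation delay = d/s = 5500000 m / 2.01e+08 m/s = 27363.2 μs.
Plus processing delay 1.9 ms = 1900 μs.
Total = 29350 μs.

29350 μs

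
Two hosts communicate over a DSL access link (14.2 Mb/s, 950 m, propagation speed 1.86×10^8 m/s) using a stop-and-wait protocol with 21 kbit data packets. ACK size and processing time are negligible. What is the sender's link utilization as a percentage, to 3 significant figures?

t_tx = L/R = 21000/14200000 = 0.00147887 s.
t_prop = 950/186000000 = 5.10753e-06 s; RTT = 1.02151e-05 s.
Cycle = t_tx + RTT = 0.00148909 s.
Utilization = t_tx / cycle = 0.00147887/0.00148909 = 99.3 %.

99.3 %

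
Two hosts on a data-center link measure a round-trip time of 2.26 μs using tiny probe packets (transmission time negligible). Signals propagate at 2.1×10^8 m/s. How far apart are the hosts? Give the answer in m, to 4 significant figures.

One-way propagation = RTT/2 = 1.13 μs.
d = s × t = 210000000 × 1.13e-06 = 237.3 m.

237.3 m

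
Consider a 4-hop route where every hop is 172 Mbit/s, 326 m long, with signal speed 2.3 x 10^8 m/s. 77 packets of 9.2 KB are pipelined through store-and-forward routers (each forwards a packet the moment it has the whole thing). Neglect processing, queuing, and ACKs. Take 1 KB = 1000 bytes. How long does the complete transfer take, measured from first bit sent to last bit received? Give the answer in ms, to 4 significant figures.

34.24 ms

Per-hop transmission t_tx = L/R = 73600/172000000 = 0.427907 ms.
Per-hop propagation t_prop = 326/2.3e+08 = 0.00141739 ms.
Pipeline fill: first packet needs 4·t_tx to clear all hops; remaining 76 packets each add one t_tx.
Total = (4+77-1)·t_tx + 4·t_prop = 80·0.427907 + 4·0.00141739 = 34.24 ms.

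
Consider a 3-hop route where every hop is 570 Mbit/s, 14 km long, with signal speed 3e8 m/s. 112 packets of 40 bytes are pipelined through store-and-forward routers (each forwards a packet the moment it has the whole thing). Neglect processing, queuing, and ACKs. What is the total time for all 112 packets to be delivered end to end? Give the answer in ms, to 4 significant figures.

Per-hop transmission t_tx = L/R = 320/570000000 = 0.000561404 ms.
Per-hop propagation t_prop = 14000/300000000 = 0.0466667 ms.
Pipeline fill: first packet needs 3·t_tx to clear all hops; remaining 111 packets each add one t_tx.
Total = (3+112-1)·t_tx + 3·t_prop = 114·0.000561404 + 3·0.0466667 = 0.2040 ms.

0.2040 ms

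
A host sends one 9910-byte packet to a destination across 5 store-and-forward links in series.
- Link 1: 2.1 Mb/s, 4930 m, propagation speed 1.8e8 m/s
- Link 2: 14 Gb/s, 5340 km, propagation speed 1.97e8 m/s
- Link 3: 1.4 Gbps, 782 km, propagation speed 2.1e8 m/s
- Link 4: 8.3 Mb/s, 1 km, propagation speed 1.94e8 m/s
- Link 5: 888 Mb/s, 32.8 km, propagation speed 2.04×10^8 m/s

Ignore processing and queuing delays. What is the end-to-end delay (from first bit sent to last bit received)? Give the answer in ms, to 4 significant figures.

78.48 ms

L = 9910 × 8 = 79280 bits.
Transmission delays (L/R per hop): 37.7524, 0.00566286, 0.0566286, 9.55181, 0.0892793 ms; sum = 47.4558 ms.
Propagation delays (d/s per hop): 0.0273889, 27.1066, 3.72381, 0.00515464, 0.160784 ms; sum = 31.0237 ms.
End-to-end = 78.48 ms.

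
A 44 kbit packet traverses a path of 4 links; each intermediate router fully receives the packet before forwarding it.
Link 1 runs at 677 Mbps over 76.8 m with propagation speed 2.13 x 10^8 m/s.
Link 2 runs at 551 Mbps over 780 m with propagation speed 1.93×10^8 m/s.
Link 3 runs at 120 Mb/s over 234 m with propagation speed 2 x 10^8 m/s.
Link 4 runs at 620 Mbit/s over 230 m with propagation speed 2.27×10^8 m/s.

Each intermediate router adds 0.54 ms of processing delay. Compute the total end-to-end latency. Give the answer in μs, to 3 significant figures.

2210 μs

L = 44000 bits.
Transmission delays (L/R per hop): 64.9926, 79.8548, 366.667, 70.9677 μs; sum = 582.482 μs.
Propagation delays (d/s per hop): 0.360563, 4.04145, 1.17, 1.01322 μs; sum = 6.58523 μs.
Processing at 3 router(s): 3 × 0.54 ms = 1620 μs.
End-to-end = 2210 μs.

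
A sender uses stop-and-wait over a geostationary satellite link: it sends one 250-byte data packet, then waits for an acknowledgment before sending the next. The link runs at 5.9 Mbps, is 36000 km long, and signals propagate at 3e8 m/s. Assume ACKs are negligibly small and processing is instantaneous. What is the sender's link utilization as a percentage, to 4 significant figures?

t_tx = L/R = 2000/5900000 = 0.000338983 s.
t_prop = 36000000/300000000 = 0.12 s; RTT = 0.24 s.
Cycle = t_tx + RTT = 0.240339 s.
Utilization = t_tx / cycle = 0.000338983/0.240339 = 0.1410 %.

0.1410 %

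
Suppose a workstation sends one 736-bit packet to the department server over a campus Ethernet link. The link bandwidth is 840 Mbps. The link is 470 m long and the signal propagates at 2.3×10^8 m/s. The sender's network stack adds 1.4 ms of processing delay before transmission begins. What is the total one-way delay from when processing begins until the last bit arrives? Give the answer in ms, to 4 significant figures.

1.403 ms

Transmission delay = L/R = 736 / 840000000 = 0.00087619 ms.
Propagation delay = d/s = 470 m / 2.3e+08 m/s = 0.00204348 ms.
Plus processing delay 1.4 ms = 1.4 ms.
Total = 1.403 ms.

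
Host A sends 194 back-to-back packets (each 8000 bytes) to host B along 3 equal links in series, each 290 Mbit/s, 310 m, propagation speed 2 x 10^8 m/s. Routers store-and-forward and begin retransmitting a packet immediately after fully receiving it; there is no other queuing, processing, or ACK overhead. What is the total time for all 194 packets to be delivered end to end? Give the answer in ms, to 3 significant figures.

43.3 ms

Per-hop transmission t_tx = L/R = 64000/290000000 = 0.22069 ms.
Per-hop propagation t_prop = 310/200000000 = 0.00155 ms.
Pipeline fill: first packet needs 3·t_tx to clear all hops; remaining 193 packets each add one t_tx.
Total = (3+194-1)·t_tx + 3·t_prop = 196·0.22069 + 3·0.00155 = 43.3 ms.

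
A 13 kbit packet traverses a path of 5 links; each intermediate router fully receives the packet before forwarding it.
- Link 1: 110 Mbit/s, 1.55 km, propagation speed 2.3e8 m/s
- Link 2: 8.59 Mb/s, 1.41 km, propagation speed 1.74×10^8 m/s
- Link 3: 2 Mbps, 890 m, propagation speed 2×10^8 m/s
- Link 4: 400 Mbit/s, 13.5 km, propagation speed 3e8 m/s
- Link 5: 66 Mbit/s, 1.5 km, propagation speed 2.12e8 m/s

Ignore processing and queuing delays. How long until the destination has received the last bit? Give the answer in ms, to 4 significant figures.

L = 13000 bits.
Transmission delays (L/R per hop): 0.118182, 1.51339, 6.5, 0.0325, 0.19697 ms; sum = 8.36104 ms.
Propagation delays (d/s per hop): 0.00673913, 0.00810345, 0.00445, 0.045, 0.00707547 ms; sum = 0.0713681 ms.
End-to-end = 8.432 ms.

8.432 ms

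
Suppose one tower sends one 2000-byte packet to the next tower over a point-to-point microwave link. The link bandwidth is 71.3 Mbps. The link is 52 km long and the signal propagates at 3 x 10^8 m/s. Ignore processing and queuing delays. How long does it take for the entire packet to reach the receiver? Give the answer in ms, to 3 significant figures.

L = 2000 × 8 = 16000 bits.
Transmission delay = L/R = 16000 / 71300000 = 0.224404 ms.
Propagation delay = d/s = 52000 m / 300000000 m/s = 0.173333 ms.
Total = 0.398 ms.

0.398 ms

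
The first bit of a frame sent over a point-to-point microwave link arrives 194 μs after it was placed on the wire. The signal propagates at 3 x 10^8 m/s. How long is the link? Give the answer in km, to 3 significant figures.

d = s × t_prop = 300000000 × 0.000194 = 58.2 km.

58.2 km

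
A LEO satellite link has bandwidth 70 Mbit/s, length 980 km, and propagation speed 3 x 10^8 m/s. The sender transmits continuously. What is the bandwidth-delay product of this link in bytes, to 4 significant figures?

Propagation delay = 980000 / 300000000 = 0.00326667 s.
BDP = R × t_prop = 70000000 × 0.00326667 = 228667 bits.
In bytes: 228667/8 = 28580 bytes.

28580 bytes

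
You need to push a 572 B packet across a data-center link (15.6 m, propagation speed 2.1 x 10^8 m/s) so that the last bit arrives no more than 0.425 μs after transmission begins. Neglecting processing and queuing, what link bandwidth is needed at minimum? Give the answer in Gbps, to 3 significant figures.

L = 4576 bits.
Propagation delay = 15.6 / 210000000 = 0.0742857 μs.
Transmission budget = 0.425 − 0.0742857 = 0.350714 μs.
R ≥ L / t_tx = 4576 bits / 3.50714e-07 s = 13.0 Gbps.

13.0 Gbps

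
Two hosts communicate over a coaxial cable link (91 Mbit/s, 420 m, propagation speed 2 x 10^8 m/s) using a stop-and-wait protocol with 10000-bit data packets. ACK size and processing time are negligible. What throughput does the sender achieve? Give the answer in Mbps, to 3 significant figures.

87.7 Mbps

t_tx = L/R = 10000/91000000 = 0.00010989 s.
t_prop = 420/200000000 = 2.1e-06 s; RTT = 4.2e-06 s.
Cycle = t_tx + RTT = 0.00011409 s.
Throughput = L / cycle = 10000 / 0.00011409 = 87.7 Mbps.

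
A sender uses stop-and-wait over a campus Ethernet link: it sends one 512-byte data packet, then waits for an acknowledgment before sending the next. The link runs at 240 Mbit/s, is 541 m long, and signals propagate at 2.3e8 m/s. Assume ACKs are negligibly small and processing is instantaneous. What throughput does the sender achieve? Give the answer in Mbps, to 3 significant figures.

188 Mbps

t_tx = L/R = 4096/240000000 = 1.70667e-05 s.
t_prop = 541/2.3e+08 = 2.35217e-06 s; RTT = 4.70435e-06 s.
Cycle = t_tx + RTT = 2.1771e-05 s.
Throughput = L / cycle = 4096 / 2.1771e-05 = 188 Mbps.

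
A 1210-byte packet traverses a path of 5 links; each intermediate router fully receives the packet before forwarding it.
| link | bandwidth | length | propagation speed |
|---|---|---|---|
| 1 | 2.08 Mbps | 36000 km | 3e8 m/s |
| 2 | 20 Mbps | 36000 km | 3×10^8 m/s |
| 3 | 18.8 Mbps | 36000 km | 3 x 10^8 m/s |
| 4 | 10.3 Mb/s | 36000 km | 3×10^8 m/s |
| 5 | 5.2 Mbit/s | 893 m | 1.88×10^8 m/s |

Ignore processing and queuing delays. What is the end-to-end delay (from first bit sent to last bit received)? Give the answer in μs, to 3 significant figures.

488000 μs

L = 1210 × 8 = 9680 bits.
Transmission delays (L/R per hop): 4653.85, 484, 514.894, 939.806, 1861.54 μs; sum = 8454.08 μs.
Propagation delays (d/s per hop): 120000, 120000, 120000, 120000, 4.75 μs; sum = 480005 μs.
End-to-end = 488000 μs.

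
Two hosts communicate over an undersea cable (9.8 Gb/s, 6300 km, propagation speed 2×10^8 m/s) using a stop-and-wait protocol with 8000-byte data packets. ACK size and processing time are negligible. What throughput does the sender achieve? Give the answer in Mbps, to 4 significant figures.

1.016 Mbps

t_tx = L/R = 64000/9800000000 = 6.53061e-06 s.
t_prop = 6300000/200000000 = 0.0315 s; RTT = 0.063 s.
Cycle = t_tx + RTT = 0.0630065 s.
Throughput = L / cycle = 64000 / 0.0630065 = 1.016 Mbps.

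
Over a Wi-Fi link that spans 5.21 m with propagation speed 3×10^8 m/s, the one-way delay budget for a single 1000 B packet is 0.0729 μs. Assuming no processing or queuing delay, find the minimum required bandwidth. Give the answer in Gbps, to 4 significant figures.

144.1 Gbps

L = 8000 bits.
Propagation delay = 5.21 / 300000000 = 0.0173667 μs.
Transmission budget = 0.0729 − 0.0173667 = 0.0555333 μs.
R ≥ L / t_tx = 8000 bits / 5.55333e-08 s = 144.1 Gbps.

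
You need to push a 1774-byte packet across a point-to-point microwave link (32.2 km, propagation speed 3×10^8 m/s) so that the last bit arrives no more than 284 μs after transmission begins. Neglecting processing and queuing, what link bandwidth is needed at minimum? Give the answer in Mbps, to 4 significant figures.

L = 14192 bits.
Propagation delay = 32200 / 300000000 = 107.333 μs.
Transmission budget = 284 − 107.333 = 176.667 μs.
R ≥ L / t_tx = 14192 bits / 0.000176667 s = 80.33 Mbps.

80.33 Mbps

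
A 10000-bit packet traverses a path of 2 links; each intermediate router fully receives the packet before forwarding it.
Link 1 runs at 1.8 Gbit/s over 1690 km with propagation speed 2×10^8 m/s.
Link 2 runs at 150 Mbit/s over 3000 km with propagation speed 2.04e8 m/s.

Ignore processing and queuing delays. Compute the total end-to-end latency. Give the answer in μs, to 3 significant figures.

Transmission delays (L/R per hop): 5.55556, 66.6667 μs; sum = 72.2222 μs.
Propagation delays (d/s per hop): 8450, 14705.9 μs; sum = 23155.9 μs.
End-to-end = 23200 μs.

23200 μs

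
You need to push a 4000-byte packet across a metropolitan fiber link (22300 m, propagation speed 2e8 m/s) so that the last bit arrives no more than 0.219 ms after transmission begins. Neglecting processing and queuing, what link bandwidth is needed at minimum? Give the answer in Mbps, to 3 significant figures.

L = 32000 bits.
Propagation delay = 22300 / 200000000 = 0.1115 ms.
Transmission budget = 0.219 − 0.1115 = 0.1075 ms.
R ≥ L / t_tx = 32000 bits / 0.0001075 s = 298 Mbps.

298 Mbps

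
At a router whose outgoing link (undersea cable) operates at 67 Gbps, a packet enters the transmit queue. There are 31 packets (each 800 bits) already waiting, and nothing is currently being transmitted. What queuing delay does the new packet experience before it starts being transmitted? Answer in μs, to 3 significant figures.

Each queued packet: L/R = 800/67000000000 = 0.0119403 μs.
31 queued → 0.370149 μs.
Queuing delay = 0.370 μs.

0.370 μs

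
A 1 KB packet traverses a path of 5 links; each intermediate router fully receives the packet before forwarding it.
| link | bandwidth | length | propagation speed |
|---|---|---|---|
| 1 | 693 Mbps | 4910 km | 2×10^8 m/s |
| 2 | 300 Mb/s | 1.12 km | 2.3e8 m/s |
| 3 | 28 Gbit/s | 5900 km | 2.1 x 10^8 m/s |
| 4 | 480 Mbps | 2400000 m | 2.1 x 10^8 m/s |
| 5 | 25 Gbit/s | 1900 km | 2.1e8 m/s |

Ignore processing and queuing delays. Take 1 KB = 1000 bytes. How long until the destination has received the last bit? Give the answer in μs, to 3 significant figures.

73200 μs

L = 8000 bits.
Transmission delays (L/R per hop): 11.544, 26.6667, 0.285714, 16.6667, 0.32 μs; sum = 55.4831 μs.
Propagation delays (d/s per hop): 24550, 4.86957, 28095.2, 11428.6, 9047.62 μs; sum = 73126.3 μs.
End-to-end = 73200 μs.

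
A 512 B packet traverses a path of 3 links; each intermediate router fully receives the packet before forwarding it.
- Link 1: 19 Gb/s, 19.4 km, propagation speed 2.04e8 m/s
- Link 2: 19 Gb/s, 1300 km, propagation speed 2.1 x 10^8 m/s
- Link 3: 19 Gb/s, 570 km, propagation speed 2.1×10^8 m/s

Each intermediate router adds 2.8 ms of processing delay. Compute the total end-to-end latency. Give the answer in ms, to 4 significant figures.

14.60 ms

L = 512 × 8 = 4096 bits.
Transmission delay per hop = L/R = 4096/19000000000 = 0.000215579 ms; 3 hops → 0.000646737 ms.
Propagation delays (d/s per hop): 0.095098, 6.19048, 2.71429 ms; sum = 8.99986 ms.
Processing at 2 router(s): 2 × 2.8 ms = 5.6 ms.
End-to-end = 14.60 ms.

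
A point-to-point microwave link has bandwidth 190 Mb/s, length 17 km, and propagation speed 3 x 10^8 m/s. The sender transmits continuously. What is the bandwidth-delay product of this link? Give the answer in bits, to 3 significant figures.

10800 bits

Propagation delay = 17000 / 300000000 = 5.66667e-05 s.
BDP = R × t_prop = 190000000 × 5.66667e-05 = 10766.7 bits.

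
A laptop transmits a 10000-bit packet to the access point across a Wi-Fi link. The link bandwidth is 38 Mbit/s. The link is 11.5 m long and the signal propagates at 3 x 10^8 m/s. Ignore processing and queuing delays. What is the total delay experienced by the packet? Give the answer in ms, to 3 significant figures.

0.263 ms

Transmission delay = L/R = 10000 / 38000000 = 0.263158 ms.
Propagation delay = d/s = 11.5 m / 300000000 m/s = 3.83333e-05 ms.
Total = 0.263 ms.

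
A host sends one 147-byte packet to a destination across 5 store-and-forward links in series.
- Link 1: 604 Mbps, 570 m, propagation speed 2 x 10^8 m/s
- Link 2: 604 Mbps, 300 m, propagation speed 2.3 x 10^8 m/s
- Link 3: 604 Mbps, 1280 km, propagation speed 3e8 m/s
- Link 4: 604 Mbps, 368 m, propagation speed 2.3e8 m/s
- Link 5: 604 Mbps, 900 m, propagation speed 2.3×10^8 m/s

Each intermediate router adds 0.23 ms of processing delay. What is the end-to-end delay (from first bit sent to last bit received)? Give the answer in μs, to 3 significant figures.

L = 147 × 8 = 1176 bits.
Transmission delay per hop = L/R = 1176/604000000 = 1.94702 μs; 5 hops → 9.7351 μs.
Propagation delays (d/s per hop): 2.85, 1.30435, 4266.67, 1.6, 3.91304 μs; sum = 4276.33 μs.
Processing at 4 router(s): 4 × 0.23 ms = 920 μs.
End-to-end = 5210 μs.

5210 μs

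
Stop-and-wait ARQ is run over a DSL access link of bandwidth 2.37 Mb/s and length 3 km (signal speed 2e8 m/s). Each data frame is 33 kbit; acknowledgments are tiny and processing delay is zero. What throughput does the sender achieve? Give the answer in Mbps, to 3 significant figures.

t_tx = L/R = 33000/2370000 = 0.0139241 s.
t_prop = 3000/200000000 = 1.5e-05 s; RTT = 3e-05 s.
Cycle = t_tx + RTT = 0.0139541 s.
Throughput = L / cycle = 33000 / 0.0139541 = 2.36 Mbps.

2.36 Mbps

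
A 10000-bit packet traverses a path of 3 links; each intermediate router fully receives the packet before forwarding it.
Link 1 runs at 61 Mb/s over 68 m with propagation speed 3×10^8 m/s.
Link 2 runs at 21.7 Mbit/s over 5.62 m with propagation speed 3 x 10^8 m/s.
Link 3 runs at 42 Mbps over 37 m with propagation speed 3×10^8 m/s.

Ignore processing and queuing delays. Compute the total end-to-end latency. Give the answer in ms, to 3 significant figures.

0.863 ms

Transmission delays (L/R per hop): 0.163934, 0.460829, 0.238095 ms; sum = 0.862859 ms.
Propagation delays (d/s per hop): 0.000226667, 1.87333e-05, 0.000123333 ms; sum = 0.000368733 ms.
End-to-end = 0.863 ms.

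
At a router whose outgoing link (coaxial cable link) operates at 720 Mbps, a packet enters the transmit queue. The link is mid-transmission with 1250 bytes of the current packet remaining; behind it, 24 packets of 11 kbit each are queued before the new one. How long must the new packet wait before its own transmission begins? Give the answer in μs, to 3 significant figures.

Each queued packet: L/R = 11000/720000000 = 15.2778 μs.
24 queued → 366.667 μs.
Plus remaining 10000 bits of current packet: 13.8889 μs.
Queuing delay = 381 μs.

381 μs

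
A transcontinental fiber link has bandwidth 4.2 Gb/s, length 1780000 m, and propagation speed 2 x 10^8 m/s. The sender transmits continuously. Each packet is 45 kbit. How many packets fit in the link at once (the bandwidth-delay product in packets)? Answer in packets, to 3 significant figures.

831 packets

Propagation delay = 1780000 / 200000000 = 0.0089 s.
BDP = R × t_prop = 4200000000 × 0.0089 = 37380000 bits.
In packets of 45000 bits: 831 packets.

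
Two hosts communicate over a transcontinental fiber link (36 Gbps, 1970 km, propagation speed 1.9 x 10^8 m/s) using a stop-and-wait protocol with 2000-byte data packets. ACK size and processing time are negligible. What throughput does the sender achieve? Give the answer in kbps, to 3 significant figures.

t_tx = L/R = 16000/36000000000 = 4.44444e-07 s.
t_prop = 1970000/190000000 = 0.0103684 s; RTT = 0.0207368 s.
Cycle = t_tx + RTT = 0.0207373 s.
Throughput = L / cycle = 16000 / 0.0207373 = 772 kbps.

772 kbps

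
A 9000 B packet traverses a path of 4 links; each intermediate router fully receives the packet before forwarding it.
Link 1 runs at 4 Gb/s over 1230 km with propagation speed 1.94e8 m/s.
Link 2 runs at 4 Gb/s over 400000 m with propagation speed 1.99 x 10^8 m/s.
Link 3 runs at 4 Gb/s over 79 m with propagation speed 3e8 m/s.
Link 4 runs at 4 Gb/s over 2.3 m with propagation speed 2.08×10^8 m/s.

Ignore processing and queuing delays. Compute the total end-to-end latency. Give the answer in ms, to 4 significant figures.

8.423 ms

L = 9000 × 8 = 72000 bits.
Transmission delay per hop = L/R = 72000/4000000000 = 0.018 ms; 4 hops → 0.072 ms.
Propagation delays (d/s per hop): 6.34021, 2.01005, 0.000263333, 1.10577e-05 ms; sum = 8.35053 ms.
End-to-end = 8.423 ms.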